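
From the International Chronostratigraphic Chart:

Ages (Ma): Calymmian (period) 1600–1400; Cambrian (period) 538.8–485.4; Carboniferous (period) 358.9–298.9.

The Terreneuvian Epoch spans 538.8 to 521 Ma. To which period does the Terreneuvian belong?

The Terreneuvian (538.8–521 Ma) lies entirely within 538.8–485.4 Ma, the Cambrian Period.

Cambrian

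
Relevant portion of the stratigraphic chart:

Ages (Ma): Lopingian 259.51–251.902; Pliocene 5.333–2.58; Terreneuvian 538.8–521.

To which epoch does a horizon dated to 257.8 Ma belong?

Lopingian

257.8 Ma lies between 259.51 and 251.902 Ma, so it falls in the Lopingian.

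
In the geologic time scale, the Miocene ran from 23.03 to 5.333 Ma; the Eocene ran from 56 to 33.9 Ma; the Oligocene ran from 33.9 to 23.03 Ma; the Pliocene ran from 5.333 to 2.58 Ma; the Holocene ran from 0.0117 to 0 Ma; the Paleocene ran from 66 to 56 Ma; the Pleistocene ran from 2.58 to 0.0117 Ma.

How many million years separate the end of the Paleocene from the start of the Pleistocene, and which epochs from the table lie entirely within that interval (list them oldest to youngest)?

53.42 million years; Eocene, Oligocene, Miocene, Pliocene

The Paleocene closes at 56 Ma and the Pleistocene opens at 2.58 Ma, so the interval is 56 − 2.58 = 53.42 Myr.
An epoch fits inside if it starts at or after 56 Ma and ends at or before 2.58 Ma; oldest first that gives Eocene, Oligocene, Miocene, Pliocene.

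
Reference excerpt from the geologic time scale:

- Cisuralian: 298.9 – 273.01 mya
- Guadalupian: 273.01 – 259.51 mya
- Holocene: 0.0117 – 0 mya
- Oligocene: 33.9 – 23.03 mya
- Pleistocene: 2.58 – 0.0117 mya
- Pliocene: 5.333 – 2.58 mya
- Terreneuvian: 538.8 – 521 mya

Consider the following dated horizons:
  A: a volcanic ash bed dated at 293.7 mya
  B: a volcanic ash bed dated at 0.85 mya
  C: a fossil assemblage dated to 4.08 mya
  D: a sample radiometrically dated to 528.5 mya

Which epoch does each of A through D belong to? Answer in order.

Match each age against the start–end ranges in the excerpt: A = 293.7 Ma → Cisuralian (298.9–273.01); B = 0.85 Ma → Pleistocene (2.58–0.0117); C = 4.08 Ma → Pliocene (5.333–2.58); D = 528.5 Ma → Terreneuvian (538.8–521).

A — Cisuralian; B — Pleistocene; C — Pliocene; D — Terreneuvian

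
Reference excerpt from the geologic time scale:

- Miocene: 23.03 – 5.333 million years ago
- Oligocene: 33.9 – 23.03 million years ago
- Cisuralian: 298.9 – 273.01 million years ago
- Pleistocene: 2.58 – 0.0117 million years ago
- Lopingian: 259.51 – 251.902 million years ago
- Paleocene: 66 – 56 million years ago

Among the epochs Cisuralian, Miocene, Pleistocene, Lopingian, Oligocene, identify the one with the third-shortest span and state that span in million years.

Durations: Cisuralian 25.89; Miocene 17.697; Pleistocene 2.5683; Lopingian 7.608; Oligocene 10.87 Myr.
Sorted shortest-first: Pleistocene (2.5683), Lopingian (7.608), Oligocene (10.87), Miocene (17.697), Cisuralian (25.89).
The third shortest is Oligocene at 10.87 Myr.

Oligocene, 10.87 million years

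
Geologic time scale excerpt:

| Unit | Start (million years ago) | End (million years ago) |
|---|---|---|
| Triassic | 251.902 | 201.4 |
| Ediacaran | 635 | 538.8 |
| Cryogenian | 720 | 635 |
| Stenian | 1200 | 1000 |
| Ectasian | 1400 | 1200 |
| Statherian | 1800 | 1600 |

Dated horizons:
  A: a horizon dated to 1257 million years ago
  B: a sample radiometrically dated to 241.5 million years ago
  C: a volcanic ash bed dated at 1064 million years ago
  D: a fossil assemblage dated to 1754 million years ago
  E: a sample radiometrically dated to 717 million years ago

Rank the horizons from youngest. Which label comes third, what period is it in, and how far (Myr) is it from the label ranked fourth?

Smaller Ma means younger, so youngest first: B 241.5 < E 717 < C 1064 < A 1257 < D 1754.
Counting 3 along gives C (1064 Ma); the excerpt puts that inside the Stenian, 1200–1000 Ma.
Next in line is A (1257 Ma), and 1257 − 1064 = 193 Myr.

C, in the Stenian; 193 million years to A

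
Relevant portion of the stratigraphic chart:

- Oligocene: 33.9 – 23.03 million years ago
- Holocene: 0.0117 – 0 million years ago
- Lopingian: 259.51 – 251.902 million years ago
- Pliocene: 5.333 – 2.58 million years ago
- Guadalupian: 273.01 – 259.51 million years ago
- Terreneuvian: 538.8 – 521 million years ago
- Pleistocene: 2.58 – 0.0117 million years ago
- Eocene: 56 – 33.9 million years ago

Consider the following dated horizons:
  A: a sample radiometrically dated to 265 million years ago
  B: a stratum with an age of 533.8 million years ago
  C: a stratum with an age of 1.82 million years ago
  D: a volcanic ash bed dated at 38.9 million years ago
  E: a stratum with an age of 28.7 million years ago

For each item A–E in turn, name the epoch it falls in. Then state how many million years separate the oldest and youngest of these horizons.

A — Guadalupian; B — Terreneuvian; C — Pleistocene; D — Eocene; E — Oligocene; span 531.98 million years

A: 265 Ma lies in 273.01–259.51 Ma, so Guadalupian.
B: 533.8 Ma lies in 538.8–521 Ma, so Terreneuvian.
C: 1.82 Ma lies in 2.58–0.0117 Ma, so Pleistocene.
D: 38.9 Ma lies in 56–33.9 Ma, so Eocene.
E: 28.7 Ma lies in 33.9–23.03 Ma, so Oligocene.
Oldest = 533.8 Ma, youngest = 1.82 Ma → span 531.98 Myr.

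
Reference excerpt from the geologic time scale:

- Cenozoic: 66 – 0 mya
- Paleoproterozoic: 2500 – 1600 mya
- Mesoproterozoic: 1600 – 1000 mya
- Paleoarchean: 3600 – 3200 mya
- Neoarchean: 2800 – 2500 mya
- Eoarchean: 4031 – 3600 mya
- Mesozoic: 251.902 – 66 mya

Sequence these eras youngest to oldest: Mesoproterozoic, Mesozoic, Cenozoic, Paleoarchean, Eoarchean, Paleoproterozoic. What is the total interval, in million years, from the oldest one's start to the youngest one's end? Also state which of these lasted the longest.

From the excerpt: Mesoproterozoic 1600–1000; Mesozoic 251.902–66; Cenozoic 66–0; Paleoarchean 3600–3200; Eoarchean 4031–3600; Paleoproterozoic 2500–1600 (Ma).
Larger Ma is earlier, so the oldest is Eoarchean and the youngest is Cenozoic; youngest to oldest: Cenozoic, Mesozoic, Mesoproterozoic, Paleoproterozoic, Paleoarchean, Eoarchean.
Oldest start 4031 minus youngest end 0 gives 4031 Myr overall.
Individual lengths (start − end): Cenozoic 66; Paleoarchean 400; Mesoproterozoic 600; Paleoproterozoic 900; Mesozoic 185.902; Eoarchean 431. The largest is Paleoproterozoic at 900 Myr.

Cenozoic, Mesozoic, Mesoproterozoic, Paleoproterozoic, Paleoarchean, Eoarchean; total span 4031 Myr; longest is Paleoproterozoic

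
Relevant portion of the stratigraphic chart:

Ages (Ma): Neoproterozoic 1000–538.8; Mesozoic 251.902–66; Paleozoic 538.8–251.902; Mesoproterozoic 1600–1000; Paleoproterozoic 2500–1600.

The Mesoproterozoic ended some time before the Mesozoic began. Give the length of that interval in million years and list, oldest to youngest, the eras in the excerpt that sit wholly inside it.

The Mesoproterozoic closes at 1000 Ma and the Mesozoic opens at 251.902 Ma, so the interval is 1000 − 251.902 = 748.098 Myr.
An era fits inside if it starts at or after 1000 Ma and ends at or before 251.902 Ma; oldest first that gives Neoproterozoic, Paleozoic.

748.098 million years; Neoproterozoic, Paleozoic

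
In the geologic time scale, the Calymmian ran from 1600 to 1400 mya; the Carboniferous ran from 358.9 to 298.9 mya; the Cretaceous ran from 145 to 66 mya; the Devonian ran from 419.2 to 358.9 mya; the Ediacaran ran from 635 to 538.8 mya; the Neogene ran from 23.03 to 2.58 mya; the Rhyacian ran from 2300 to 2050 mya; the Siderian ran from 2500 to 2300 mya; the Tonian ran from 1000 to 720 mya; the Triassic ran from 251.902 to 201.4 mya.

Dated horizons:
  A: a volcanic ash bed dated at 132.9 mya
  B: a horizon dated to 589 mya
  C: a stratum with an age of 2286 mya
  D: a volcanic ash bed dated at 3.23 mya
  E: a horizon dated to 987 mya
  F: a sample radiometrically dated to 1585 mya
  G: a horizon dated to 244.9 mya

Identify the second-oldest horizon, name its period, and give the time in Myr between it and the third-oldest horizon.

F, in the Calymmian; 598 million years to E

Sorted oldest-first by Ma: C (2286), F (1585), E (987), B (589), G (244.9), A (132.9), D (3.23).
The second oldest is F at 1585 Ma, which lies in 1600–1400 Ma: the Calymmian.
The third oldest is E at 987 Ma; separation = |1585 − 987| = 598 Myr.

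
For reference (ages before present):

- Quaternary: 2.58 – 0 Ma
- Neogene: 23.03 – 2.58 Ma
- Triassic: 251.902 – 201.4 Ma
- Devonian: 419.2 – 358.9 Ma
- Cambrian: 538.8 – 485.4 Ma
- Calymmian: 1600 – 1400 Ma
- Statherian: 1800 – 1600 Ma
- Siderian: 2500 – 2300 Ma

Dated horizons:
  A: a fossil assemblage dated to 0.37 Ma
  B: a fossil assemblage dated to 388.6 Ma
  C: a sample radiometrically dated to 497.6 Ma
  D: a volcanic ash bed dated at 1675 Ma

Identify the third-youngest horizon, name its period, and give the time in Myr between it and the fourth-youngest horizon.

C, in the Cambrian; 1177.4 million years to D

Smaller Ma means younger, so youngest first: A 0.37 < B 388.6 < C 497.6 < D 1675.
Counting 3 along gives C (497.6 Ma); the excerpt puts that inside the Cambrian, 538.8–485.4 Ma.
Next in line is D (1675 Ma), and 1675 − 497.6 = 1177.4 Myr.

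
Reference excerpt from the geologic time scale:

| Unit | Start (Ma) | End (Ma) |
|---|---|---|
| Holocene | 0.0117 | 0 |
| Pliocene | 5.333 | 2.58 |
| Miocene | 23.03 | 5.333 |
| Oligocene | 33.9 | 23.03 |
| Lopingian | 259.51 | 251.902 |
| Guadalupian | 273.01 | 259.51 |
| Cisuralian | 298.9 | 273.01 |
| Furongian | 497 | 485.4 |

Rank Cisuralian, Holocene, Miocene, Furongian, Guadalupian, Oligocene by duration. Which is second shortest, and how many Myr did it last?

Oligocene, 10.87 million years

Start − end for each: Cisuralian 298.9 − 273.01 = 25.89; Holocene 0.0117 − 0 = 0.0117; Miocene 23.03 − 5.333 = 17.697; Furongian 497 − 485.4 = 11.6; Guadalupian 273.01 − 259.51 = 13.5; Oligocene 33.9 − 23.03 = 10.87.
Ranking these from shortest: Holocene < Oligocene < Furongian < Guadalupian < Miocene < Cisuralian.
Position 2 in that ranking is Oligocene, which lasted 10.87 Myr.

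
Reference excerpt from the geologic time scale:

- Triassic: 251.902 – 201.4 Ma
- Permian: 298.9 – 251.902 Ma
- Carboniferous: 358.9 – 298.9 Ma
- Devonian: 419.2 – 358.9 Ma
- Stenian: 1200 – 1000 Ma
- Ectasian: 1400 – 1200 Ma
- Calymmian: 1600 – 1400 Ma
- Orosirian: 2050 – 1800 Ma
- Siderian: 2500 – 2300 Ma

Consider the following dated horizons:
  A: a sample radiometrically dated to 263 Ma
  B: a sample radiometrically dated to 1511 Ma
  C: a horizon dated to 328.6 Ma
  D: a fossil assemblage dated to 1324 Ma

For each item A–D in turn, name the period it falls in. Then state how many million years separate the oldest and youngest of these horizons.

A — Permian; B — Calymmian; C — Carboniferous; D — Ectasian; span 1248 million years

A: 263 Ma lies in 298.9–251.902 Ma, so Permian.
B: 1511 Ma lies in 1600–1400 Ma, so Calymmian.
C: 328.6 Ma lies in 358.9–298.9 Ma, so Carboniferous.
D: 1324 Ma lies in 1400–1200 Ma, so Ectasian.
Oldest = 1511 Ma, youngest = 263 Ma → span 1248 Myr.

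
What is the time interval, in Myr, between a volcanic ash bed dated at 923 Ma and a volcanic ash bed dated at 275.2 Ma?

647.8 million years

923 − 275.2 = 647.8 million years.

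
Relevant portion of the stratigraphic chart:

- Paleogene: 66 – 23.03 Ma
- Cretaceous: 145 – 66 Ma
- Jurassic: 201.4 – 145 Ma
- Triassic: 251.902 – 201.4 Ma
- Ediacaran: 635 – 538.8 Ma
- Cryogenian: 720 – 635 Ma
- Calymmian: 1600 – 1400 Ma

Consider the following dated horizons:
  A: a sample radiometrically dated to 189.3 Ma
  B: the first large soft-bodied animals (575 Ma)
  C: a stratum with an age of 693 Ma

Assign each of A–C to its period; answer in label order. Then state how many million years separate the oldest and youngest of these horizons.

A — Jurassic; B — Ediacaran; C — Cryogenian; span 503.7 million years

A: 189.3 Ma lies in 201.4–145 Ma, so Jurassic.
B: 575 Ma lies in 635–538.8 Ma, so Ediacaran.
C: 693 Ma lies in 720–635 Ma, so Cryogenian.
Oldest = 693 Ma, youngest = 189.3 Ma → span 503.7 Myr.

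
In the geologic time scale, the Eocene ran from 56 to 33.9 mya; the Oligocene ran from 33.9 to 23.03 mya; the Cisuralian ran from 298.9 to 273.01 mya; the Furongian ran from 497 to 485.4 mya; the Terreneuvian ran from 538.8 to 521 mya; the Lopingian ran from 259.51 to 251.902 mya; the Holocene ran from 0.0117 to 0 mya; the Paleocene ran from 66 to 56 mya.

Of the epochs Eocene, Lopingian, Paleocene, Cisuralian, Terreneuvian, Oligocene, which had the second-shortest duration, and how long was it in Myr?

Durations: Eocene 22.1; Lopingian 7.608; Paleocene 10; Cisuralian 25.89; Terreneuvian 17.8; Oligocene 10.87 Myr.
Sorted shortest-first: Lopingian (7.608), Paleocene (10), Oligocene (10.87), Terreneuvian (17.8), Eocene (22.1), Cisuralian (25.89).
The second shortest is Paleocene at 10 Myr.

Paleocene, 10 million years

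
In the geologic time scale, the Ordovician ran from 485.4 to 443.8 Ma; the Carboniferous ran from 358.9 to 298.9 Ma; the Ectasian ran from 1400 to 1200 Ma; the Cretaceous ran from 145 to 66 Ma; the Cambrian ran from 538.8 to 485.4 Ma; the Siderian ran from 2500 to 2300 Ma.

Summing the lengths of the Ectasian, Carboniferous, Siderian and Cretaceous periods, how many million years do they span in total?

539 million years

Duration is start − end for each: (1400 − 1200) + (358.9 − 298.9) + (2500 − 2300) + (145 − 66).
That is 200 + 60 + 200 + 79, which totals 539 million years.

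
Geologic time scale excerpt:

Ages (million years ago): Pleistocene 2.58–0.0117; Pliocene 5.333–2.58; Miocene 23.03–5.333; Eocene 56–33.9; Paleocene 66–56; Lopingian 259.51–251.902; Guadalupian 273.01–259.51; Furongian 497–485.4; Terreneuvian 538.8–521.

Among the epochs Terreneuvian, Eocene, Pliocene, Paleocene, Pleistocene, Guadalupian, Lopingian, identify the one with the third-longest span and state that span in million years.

Guadalupian, 13.5 million years

Start − end for each: Terreneuvian 538.8 − 521 = 17.8; Eocene 56 − 33.9 = 22.1; Pliocene 5.333 − 2.58 = 2.753; Paleocene 66 − 56 = 10; Pleistocene 2.58 − 0.0117 = 2.5683; Guadalupian 273.01 − 259.51 = 13.5; Lopingian 259.51 − 251.902 = 7.608.
Ranking these from longest: Eocene > Terreneuvian > Guadalupian > Paleocene > Lopingian > Pliocene > Pleistocene.
Position 3 in that ranking is Guadalupian, which lasted 13.5 Myr.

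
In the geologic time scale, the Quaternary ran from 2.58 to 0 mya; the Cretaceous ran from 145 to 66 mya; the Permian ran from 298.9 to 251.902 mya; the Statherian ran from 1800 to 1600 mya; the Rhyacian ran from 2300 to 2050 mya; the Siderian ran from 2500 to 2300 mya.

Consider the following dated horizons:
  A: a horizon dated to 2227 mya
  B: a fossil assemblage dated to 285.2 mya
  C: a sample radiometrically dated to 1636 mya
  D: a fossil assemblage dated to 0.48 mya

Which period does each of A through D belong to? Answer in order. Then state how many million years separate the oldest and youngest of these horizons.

A — Rhyacian; B — Permian; C — Statherian; D — Quaternary; span 2226.52 million years

Match each age against the start–end ranges in the excerpt: A = 2227 Ma → Rhyacian (2300–2050); B = 285.2 Ma → Permian (298.9–251.902); C = 1636 Ma → Statherian (1800–1600); D = 0.48 Ma → Quaternary (2.58–0).
The largest age is 2227 Ma and the smallest is 0.48 Ma; their difference is 2226.52 Myr.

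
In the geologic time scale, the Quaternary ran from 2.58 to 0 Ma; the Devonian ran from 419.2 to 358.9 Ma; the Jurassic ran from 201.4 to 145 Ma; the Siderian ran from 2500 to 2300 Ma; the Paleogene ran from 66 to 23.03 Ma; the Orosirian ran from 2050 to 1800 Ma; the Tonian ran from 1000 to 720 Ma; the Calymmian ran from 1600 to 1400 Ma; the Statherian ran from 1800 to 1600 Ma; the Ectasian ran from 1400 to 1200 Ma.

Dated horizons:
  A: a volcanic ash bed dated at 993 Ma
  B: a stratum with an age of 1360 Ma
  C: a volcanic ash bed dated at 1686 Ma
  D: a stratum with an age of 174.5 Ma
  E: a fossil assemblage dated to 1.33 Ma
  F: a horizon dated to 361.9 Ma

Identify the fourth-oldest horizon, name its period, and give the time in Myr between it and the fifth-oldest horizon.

F, in the Devonian; 187.4 million years to D

Sorted oldest-first by Ma: C (1686), B (1360), A (993), F (361.9), D (174.5), E (1.33).
The fourth oldest is F at 361.9 Ma, which lies in 419.2–358.9 Ma: the Devonian.
The fifth oldest is D at 174.5 Ma; separation = |361.9 − 174.5| = 187.4 Myr.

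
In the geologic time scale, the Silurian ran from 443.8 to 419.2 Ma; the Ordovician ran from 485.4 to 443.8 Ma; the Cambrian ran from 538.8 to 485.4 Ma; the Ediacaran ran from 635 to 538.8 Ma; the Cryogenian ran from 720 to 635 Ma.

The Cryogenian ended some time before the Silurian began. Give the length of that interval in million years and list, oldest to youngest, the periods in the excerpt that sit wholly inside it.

End of Cryogenian = 635 Ma; start of Silurian = 443.8 Ma.
Gap = 635 − 443.8 = 191.2 Myr.
Periods wholly inside 635–443.8 Ma: Ediacaran (635–538.8), Cambrian (538.8–485.4), Ordovician (485.4–443.8).

191.2 million years; Ediacaran, Cambrian, Ordovician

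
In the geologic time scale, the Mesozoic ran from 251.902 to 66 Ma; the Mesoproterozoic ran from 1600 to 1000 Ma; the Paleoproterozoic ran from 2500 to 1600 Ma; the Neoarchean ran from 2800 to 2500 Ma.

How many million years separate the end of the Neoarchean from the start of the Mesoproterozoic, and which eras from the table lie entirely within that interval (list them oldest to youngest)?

900 million years; Paleoproterozoic

End of Neoarchean = 2500 Ma; start of Mesoproterozoic = 1600 Ma.
Gap = 2500 − 1600 = 900 Myr.
Eras wholly inside 2500–1600 Ma: Paleoproterozoic (2500–1600).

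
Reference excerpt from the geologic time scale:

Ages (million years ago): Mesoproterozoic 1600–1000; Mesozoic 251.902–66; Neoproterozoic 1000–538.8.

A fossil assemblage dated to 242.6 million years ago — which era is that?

242.6 Ma lies between 251.902 and 66 Ma, so it falls in the Mesozoic.

Mesozoic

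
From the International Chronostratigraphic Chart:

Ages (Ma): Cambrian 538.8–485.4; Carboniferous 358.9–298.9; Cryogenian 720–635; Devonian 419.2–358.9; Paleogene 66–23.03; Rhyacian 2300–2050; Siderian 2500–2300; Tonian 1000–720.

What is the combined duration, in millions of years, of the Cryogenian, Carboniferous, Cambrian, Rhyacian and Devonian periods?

Duration is start − end for each: (720 − 635) + (358.9 − 298.9) + (538.8 − 485.4) + (2300 − 2050) + (419.2 − 358.9).
That is 85 + 60 + 53.4 + 250 + 60.3, which totals 508.7 million years.

508.7 million years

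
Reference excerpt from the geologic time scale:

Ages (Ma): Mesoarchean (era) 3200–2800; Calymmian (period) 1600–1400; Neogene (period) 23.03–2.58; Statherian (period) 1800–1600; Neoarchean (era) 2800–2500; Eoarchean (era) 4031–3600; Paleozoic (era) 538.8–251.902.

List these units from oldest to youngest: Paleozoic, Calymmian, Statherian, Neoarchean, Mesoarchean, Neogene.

Mesoarchean, Neoarchean, Statherian, Calymmian, Paleozoic, Neogene

The oldest of these is Mesoarchean (starts 3200 Ma) and the youngest is Neogene (ends 2.58 Ma).
In between, by decreasing start age: Neoarchean (2800), Statherian (1800), Calymmian (1600), Paleozoic (538.8).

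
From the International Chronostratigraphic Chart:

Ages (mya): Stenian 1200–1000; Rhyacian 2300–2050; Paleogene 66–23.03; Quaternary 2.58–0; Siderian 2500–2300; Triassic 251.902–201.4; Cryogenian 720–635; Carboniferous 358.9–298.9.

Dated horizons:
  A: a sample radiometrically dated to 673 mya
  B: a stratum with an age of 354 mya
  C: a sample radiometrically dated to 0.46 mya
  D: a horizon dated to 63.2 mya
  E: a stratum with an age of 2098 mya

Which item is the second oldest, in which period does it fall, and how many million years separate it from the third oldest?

A, in the Cryogenian; 319 million years to B

Larger Ma means older, so oldest first: E 2098 > A 673 > B 354 > D 63.2 > C 0.46.
Counting 2 along gives A (673 Ma); the excerpt puts that inside the Cryogenian, 720–635 Ma.
Next in line is B (354 Ma), and 673 − 354 = 319 Myr.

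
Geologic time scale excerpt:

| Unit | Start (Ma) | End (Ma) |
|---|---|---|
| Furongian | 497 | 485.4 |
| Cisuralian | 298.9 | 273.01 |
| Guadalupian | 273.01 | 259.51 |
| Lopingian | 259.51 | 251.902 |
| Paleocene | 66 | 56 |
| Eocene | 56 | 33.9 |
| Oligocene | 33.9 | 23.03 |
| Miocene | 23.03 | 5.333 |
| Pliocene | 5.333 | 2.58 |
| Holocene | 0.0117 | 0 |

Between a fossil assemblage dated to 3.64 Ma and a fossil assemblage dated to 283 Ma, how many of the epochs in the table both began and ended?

The older date is 283 Ma and the younger is 3.64 Ma.
Epochs with start < 283 and end > 3.64 Ma: Guadalupian (273.01–259.51), Lopingian (259.51–251.902), Paleocene (66–56), Eocene (56–33.9), Oligocene (33.9–23.03), Miocene (23.03–5.333).
That is 6 complete epochs.

6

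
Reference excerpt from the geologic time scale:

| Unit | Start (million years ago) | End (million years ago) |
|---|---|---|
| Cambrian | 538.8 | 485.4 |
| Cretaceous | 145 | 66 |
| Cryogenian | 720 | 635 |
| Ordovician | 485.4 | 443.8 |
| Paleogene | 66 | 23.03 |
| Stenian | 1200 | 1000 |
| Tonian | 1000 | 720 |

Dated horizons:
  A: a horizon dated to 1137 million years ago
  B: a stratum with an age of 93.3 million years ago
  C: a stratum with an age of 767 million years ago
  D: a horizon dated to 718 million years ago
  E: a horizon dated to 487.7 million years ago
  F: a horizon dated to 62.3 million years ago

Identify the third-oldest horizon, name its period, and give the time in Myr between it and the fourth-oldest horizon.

Sorted oldest-first by Ma: A (1137), C (767), D (718), E (487.7), B (93.3), F (62.3).
The third oldest is D at 718 Ma, which lies in 720–635 Ma: the Cryogenian.
The fourth oldest is E at 487.7 Ma; separation = |718 − 487.7| = 230.3 Myr.

D, in the Cryogenian; 230.3 million years to E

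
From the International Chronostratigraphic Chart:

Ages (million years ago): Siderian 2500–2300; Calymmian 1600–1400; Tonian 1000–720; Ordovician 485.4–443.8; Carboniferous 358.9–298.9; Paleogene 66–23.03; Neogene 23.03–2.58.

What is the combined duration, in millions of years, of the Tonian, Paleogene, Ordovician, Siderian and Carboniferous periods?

624.57 million years

Duration is start − end for each: (1000 − 720) + (66 − 23.03) + (485.4 − 443.8) + (2500 − 2300) + (358.9 − 298.9).
That is 280 + 42.97 + 41.6 + 200 + 60, which totals 624.57 million years.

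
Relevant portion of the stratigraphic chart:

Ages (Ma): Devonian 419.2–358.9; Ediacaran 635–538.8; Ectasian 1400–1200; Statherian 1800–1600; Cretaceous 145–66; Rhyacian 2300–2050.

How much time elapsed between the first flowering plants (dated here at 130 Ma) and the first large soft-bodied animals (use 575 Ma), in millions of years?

575 − 130 = 445 million years.

445 million years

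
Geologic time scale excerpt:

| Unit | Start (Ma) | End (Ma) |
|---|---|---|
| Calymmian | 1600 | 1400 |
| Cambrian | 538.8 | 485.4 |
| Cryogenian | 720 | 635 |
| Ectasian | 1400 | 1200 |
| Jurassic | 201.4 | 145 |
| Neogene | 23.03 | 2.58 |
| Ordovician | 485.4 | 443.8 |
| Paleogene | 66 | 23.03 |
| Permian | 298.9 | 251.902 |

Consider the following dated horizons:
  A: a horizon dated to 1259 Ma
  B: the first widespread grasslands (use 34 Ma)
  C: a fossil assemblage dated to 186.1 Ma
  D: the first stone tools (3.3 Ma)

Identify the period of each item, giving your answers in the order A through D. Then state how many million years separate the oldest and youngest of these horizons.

A — Ectasian; B — Paleogene; C — Jurassic; D — Neogene; span 1255.7 million years

A: 1259 Ma lies in 1400–1200 Ma, so Ectasian.
B: 34 Ma lies in 66–23.03 Ma, so Paleogene.
C: 186.1 Ma lies in 201.4–145 Ma, so Jurassic.
D: 3.3 Ma lies in 23.03–2.58 Ma, so Neogene.
Oldest = 1259 Ma, youngest = 3.3 Ma → span 1255.7 Myr.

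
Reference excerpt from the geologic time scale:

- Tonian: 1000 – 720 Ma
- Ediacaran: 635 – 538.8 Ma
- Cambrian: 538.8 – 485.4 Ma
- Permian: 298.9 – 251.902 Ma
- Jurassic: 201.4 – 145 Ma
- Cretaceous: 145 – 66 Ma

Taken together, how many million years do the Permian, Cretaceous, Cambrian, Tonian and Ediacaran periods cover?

555.598 million years

Each duration: Permian = 46.998; Cretaceous = 79; Cambrian = 53.4; Tonian = 280; Ediacaran = 96.2.
Sum: 46.998 + 79 + 53.4 + 280 + 96.2 = 555.598 Myr.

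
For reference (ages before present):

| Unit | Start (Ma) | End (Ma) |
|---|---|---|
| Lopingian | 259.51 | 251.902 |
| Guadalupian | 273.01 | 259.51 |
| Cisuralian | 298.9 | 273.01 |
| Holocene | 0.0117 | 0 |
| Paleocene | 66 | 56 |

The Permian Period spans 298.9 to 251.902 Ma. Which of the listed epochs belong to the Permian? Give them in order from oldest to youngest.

Epochs with both bounds inside 298.9–251.902 Ma: Cisuralian (298.9–273.01), Guadalupian (273.01–259.51), Lopingian (259.51–251.902).

Cisuralian, Guadalupian, Lopingian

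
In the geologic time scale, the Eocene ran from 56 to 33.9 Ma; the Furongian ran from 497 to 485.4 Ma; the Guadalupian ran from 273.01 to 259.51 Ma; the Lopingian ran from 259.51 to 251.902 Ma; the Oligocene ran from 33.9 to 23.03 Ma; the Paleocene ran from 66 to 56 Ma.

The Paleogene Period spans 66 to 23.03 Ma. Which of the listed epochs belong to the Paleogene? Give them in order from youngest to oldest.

Oligocene, Eocene, Paleocene

Epochs with both bounds inside 66–23.03 Ma: Oligocene (33.9–23.03), Eocene (56–33.9), Paleocene (66–56).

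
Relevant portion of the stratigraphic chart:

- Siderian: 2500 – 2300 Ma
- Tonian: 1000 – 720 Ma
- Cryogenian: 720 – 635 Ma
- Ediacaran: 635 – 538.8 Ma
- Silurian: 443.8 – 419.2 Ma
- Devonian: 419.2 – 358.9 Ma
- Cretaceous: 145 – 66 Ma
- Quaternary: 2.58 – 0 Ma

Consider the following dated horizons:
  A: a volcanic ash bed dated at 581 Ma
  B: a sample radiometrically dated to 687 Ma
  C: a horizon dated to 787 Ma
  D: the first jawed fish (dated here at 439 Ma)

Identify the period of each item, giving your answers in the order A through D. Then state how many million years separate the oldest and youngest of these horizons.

A — Ediacaran; B — Cryogenian; C — Tonian; D — Silurian; span 348 million years

A: 581 Ma lies in 635–538.8 Ma, so Ediacaran.
B: 687 Ma lies in 720–635 Ma, so Cryogenian.
C: 787 Ma lies in 1000–720 Ma, so Tonian.
D: 439 Ma lies in 443.8–419.2 Ma, so Silurian.
Oldest = 787 Ma, youngest = 439 Ma → span 348 Myr.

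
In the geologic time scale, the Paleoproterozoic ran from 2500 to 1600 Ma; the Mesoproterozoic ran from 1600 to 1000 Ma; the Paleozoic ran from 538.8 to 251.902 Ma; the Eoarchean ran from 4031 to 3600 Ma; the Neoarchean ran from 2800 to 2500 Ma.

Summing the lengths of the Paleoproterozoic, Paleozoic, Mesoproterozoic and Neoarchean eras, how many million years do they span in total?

Each duration: Paleoproterozoic = 900; Paleozoic = 286.898; Mesoproterozoic = 600; Neoarchean = 300.
Sum: 900 + 286.898 + 600 + 300 = 2086.898 Myr.

2086.898 million years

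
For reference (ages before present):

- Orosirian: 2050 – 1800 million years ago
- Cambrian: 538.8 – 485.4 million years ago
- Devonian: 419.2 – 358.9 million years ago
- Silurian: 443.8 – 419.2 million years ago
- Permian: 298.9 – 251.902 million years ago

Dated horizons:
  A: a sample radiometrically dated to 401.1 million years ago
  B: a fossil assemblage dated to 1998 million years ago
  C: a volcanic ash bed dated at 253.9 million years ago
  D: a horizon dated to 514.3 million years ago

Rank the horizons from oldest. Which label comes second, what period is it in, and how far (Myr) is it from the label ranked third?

Sorted oldest-first by Ma: B (1998), D (514.3), A (401.1), C (253.9).
The second oldest is D at 514.3 Ma, which lies in 538.8–485.4 Ma: the Cambrian.
The third oldest is A at 401.1 Ma; separation = |514.3 − 401.1| = 113.2 Myr.

D, in the Cambrian; 113.2 million years to A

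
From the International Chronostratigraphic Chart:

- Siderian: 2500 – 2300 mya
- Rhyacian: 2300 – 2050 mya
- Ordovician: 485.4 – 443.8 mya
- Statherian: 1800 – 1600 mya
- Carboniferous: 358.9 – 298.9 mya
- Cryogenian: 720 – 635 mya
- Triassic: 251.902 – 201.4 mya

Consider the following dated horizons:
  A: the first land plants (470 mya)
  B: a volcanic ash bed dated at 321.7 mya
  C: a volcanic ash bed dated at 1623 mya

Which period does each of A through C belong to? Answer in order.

Match each age against the start–end ranges in the excerpt: A = 470 Ma → Ordovician (485.4–443.8); B = 321.7 Ma → Carboniferous (358.9–298.9); C = 1623 Ma → Statherian (1800–1600).

A — Ordovician; B — Carboniferous; C — Statherian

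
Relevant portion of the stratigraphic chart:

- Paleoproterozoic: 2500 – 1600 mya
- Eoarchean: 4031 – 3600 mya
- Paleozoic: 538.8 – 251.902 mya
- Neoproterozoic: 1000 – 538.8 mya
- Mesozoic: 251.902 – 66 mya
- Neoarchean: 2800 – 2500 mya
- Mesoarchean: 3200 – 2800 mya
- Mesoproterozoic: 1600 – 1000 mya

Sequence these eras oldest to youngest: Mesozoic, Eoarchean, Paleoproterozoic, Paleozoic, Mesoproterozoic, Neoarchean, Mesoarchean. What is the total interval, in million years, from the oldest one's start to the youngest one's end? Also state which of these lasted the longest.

Eoarchean, Mesoarchean, Neoarchean, Paleoproterozoic, Mesoproterozoic, Paleozoic, Mesozoic; total span 3965 Myr; longest is Paleoproterozoic

Start ages (Ma): Eoarchean 4031, Mesoarchean 3200, Neoarchean 2800, Paleoproterozoic 2500, Mesoproterozoic 1600, Paleozoic 538.8, Mesozoic 251.902.
Ordered oldest to youngest: Eoarchean, Mesoarchean, Neoarchean, Paleoproterozoic, Mesoproterozoic, Paleozoic, Mesozoic.
Span = 4031 − 66 = 3965 Myr.
Durations: Paleozoic 286.898, Mesoproterozoic 600, Paleoproterozoic 900, Neoarchean 300, Mesoarchean 400, Mesozoic 185.902, Eoarchean 431 → longest is Paleoproterozoic (900 Myr).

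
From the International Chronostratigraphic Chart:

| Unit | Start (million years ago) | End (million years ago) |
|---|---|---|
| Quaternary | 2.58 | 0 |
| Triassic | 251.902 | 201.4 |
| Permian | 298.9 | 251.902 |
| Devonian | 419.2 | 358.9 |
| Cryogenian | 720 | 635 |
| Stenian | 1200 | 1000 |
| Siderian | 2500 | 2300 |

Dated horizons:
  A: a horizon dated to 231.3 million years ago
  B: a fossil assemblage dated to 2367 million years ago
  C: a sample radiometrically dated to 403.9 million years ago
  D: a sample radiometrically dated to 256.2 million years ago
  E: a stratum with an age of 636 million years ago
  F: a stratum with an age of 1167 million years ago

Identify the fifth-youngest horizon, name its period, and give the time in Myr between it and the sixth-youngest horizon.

Smaller Ma means younger, so youngest first: A 231.3 < D 256.2 < C 403.9 < E 636 < F 1167 < B 2367.
Counting 5 along gives F (1167 Ma); the excerpt puts that inside the Stenian, 1200–1000 Ma.
Next in line is B (2367 Ma), and 2367 − 1167 = 1200 Myr.

F, in the Stenian; 1200 million years to B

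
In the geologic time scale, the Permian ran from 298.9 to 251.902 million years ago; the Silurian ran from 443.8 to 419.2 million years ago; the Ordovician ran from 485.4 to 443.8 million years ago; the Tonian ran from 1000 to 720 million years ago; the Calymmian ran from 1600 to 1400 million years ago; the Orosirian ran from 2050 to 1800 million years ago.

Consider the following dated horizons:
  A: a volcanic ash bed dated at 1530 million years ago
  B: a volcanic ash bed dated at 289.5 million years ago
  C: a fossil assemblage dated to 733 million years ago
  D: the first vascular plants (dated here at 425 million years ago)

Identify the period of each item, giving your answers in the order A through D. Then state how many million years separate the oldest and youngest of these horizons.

Match each age against the start–end ranges in the excerpt: A = 1530 Ma → Calymmian (1600–1400); B = 289.5 Ma → Permian (298.9–251.902); C = 733 Ma → Tonian (1000–720); D = 425 Ma → Silurian (443.8–419.2).
The largest age is 1530 Ma and the smallest is 289.5 Ma; their difference is 1240.5 Myr.

A — Calymmian; B — Permian; C — Tonian; D — Silurian; span 1240.5 million years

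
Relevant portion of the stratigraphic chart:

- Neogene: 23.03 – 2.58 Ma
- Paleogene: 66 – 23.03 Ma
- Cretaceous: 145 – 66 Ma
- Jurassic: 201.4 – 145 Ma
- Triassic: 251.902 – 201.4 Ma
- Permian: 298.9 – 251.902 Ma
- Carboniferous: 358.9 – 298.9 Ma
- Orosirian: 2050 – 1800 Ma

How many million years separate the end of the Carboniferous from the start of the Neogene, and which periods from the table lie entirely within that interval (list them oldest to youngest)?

275.87 million years; Permian, Triassic, Jurassic, Cretaceous, Paleogene

End of Carboniferous = 298.9 Ma; start of Neogene = 23.03 Ma.
Gap = 298.9 − 23.03 = 275.87 Myr.
Periods wholly inside 298.9–23.03 Ma: Permian (298.9–251.902), Triassic (251.902–201.4), Jurassic (201.4–145), Cretaceous (145–66), Paleogene (66–23.03).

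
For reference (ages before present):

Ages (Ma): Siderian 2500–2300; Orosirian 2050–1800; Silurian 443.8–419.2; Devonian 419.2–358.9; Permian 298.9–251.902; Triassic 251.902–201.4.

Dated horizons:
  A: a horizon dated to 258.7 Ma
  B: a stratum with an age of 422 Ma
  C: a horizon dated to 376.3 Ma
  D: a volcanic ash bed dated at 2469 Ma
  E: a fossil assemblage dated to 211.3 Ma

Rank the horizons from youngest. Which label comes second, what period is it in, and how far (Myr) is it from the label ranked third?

Smaller Ma means younger, so youngest first: E 211.3 < A 258.7 < C 376.3 < B 422 < D 2469.
Counting 2 along gives A (258.7 Ma); the excerpt puts that inside the Permian, 298.9–251.902 Ma.
Next in line is C (376.3 Ma), and 376.3 − 258.7 = 117.6 Myr.

A, in the Permian; 117.6 million years to C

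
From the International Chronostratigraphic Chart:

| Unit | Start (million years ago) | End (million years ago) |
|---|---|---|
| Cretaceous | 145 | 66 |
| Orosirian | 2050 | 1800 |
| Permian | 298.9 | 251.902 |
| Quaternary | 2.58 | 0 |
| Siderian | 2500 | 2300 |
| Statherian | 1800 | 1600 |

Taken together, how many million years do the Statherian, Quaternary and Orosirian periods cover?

Each duration: Statherian = 200; Quaternary = 2.58; Orosirian = 250.
Sum: 200 + 2.58 + 250 = 452.58 Myr.

452.58 million years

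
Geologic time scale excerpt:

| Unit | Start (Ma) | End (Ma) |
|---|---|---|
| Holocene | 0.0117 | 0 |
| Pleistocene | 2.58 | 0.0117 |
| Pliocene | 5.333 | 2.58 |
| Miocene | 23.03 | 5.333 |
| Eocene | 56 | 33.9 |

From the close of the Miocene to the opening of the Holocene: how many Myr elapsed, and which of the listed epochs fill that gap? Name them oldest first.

5.3213 million years; Pliocene, Pleistocene

The Miocene closes at 5.333 Ma and the Holocene opens at 0.0117 Ma, so the interval is 5.333 − 0.0117 = 5.3213 Myr.
An epoch fits inside if it starts at or after 5.333 Ma and ends at or before 0.0117 Ma; oldest first that gives Pliocene, Pleistocene.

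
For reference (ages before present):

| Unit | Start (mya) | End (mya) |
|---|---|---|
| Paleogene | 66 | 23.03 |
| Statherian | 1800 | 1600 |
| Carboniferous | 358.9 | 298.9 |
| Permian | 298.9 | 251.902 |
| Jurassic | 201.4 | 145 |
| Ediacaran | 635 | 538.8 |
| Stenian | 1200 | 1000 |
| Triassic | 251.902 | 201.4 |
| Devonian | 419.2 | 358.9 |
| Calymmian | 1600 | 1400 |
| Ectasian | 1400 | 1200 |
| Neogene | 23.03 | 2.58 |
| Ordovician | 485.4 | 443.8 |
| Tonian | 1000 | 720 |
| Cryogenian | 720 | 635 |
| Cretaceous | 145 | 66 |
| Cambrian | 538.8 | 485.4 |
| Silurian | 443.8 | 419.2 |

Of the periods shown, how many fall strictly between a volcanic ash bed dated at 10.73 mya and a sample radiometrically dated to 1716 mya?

16

The older date is 1716 Ma and the younger is 10.73 Ma.
Periods with start < 1716 and end > 10.73 Ma: Calymmian (1600–1400), Ectasian (1400–1200), Stenian (1200–1000), Tonian (1000–720), Cryogenian (720–635), Ediacaran (635–538.8), Cambrian (538.8–485.4), Ordovician (485.4–443.8), Silurian (443.8–419.2), Devonian (419.2–358.9), Carboniferous (358.9–298.9), Permian (298.9–251.902), Triassic (251.902–201.4), Jurassic (201.4–145), Cretaceous (145–66), Paleogene (66–23.03).
That is 16 complete periods.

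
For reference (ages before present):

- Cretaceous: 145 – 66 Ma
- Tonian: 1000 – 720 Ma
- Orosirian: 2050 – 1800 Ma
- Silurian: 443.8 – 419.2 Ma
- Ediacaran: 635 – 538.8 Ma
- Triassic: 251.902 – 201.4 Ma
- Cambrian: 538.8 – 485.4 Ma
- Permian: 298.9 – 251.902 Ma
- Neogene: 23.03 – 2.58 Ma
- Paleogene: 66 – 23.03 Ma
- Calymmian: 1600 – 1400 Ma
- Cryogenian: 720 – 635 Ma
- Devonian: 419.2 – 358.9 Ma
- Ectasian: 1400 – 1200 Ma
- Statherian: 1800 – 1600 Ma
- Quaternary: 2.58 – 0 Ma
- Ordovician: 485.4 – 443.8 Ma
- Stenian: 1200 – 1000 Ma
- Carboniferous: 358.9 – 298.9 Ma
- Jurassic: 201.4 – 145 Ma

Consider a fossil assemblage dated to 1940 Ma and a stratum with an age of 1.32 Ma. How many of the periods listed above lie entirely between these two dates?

1940 Ma sits inside the Orosirian (2050–1800) and 1.32 Ma inside the Quaternary (2.58–0); neither of those is wholly between the two dates.
The listed periods lying completely between them are Statherian, Calymmian, Ectasian, Stenian, Tonian, Cryogenian, Ediacaran, Cambrian, Ordovician, Silurian, Devonian, Carboniferous, Permian, Triassic, Jurassic, Cretaceous, Paleogene, Neogene — 18 in all.

18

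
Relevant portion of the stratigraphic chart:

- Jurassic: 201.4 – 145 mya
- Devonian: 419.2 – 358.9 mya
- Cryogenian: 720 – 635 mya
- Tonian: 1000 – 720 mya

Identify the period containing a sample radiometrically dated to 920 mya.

Tonian

920 Ma lies between 1000 and 720 Ma, so it falls in the Tonian.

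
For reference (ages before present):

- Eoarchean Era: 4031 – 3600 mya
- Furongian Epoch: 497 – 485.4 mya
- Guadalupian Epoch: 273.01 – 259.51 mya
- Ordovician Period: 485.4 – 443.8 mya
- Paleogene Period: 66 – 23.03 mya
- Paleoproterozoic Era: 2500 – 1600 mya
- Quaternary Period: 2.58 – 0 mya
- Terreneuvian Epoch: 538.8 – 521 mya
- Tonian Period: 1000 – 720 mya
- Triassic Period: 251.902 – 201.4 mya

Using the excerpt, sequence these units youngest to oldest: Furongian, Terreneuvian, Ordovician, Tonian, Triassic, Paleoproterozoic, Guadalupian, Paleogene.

Sorting by start age (ascending Ma, since larger Ma = older): Paleogene start 66, Triassic start 251.902, Guadalupian start 273.01, Ordovician start 485.4, Furongian start 497, Terreneuvian start 538.8, Tonian start 1000, Paleoproterozoic start 2500.

Paleogene, Triassic, Guadalupian, Ordovician, Furongian, Terreneuvian, Tonian, Paleoproterozoic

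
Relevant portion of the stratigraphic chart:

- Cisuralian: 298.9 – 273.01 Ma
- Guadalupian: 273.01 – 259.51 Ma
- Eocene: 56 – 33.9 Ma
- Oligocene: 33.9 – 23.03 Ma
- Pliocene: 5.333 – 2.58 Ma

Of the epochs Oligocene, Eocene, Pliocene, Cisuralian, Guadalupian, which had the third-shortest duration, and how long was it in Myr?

Durations: Oligocene 10.87; Eocene 22.1; Pliocene 2.753; Cisuralian 25.89; Guadalupian 13.5 Myr.
Sorted shortest-first: Pliocene (2.753), Oligocene (10.87), Guadalupian (13.5), Eocene (22.1), Cisuralian (25.89).
The third shortest is Guadalupian at 13.5 Myr.

Guadalupian, 13.5 million years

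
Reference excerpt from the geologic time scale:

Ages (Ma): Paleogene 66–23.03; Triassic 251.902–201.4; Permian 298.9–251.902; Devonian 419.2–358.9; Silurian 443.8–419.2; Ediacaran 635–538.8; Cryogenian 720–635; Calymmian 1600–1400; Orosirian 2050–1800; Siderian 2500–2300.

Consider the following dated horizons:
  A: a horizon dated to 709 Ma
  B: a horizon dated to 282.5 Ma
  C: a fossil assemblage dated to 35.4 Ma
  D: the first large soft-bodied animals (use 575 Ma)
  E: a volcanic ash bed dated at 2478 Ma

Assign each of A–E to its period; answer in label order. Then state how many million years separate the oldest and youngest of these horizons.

Match each age against the start–end ranges in the excerpt: A = 709 Ma → Cryogenian (720–635); B = 282.5 Ma → Permian (298.9–251.902); C = 35.4 Ma → Paleogene (66–23.03); D = 575 Ma → Ediacaran (635–538.8); E = 2478 Ma → Siderian (2500–2300).
The largest age is 2478 Ma and the smallest is 35.4 Ma; their difference is 2442.6 Myr.

A — Cryogenian; B — Permian; C — Paleogene; D — Ediacaran; E — Siderian; span 2442.6 million years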